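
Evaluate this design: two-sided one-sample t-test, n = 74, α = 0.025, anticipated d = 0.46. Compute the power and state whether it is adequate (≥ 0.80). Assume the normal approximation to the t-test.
Power ≈ 0.96; the study is adequately powered (power ≥ 0.80)

Power calculation (one-sample t-test, normal approximation):
z_β = d · √n - z_{α/2}
z_β = 0.46 · √74 - 2.241
z_β = 0.46 · 8.602 - 2.241
z_β = 1.716

Power = Φ(z_β) = Φ(1.716) ≈ 0.957

Effect size d = 0.46 is small by Cohen's convention (0.2/0.5/0.8).

Threshold: power ≥ 0.80 is conventionally adequate.
Power ≈ 0.96 → the study is adequately powered (power ≥ 0.80).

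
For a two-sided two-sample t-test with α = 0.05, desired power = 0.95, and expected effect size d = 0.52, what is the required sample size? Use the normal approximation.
n = 97 per group

Sample size formula (two-sample t-test, normal approximation):
n = 2 · ((z_{α/2} + z_β) / d)²

z_{α/2} = 1.960 (for α = 0.05, two-sided)
z_β = 1.645 (for power = 0.95)
d = 0.52

n = 2 · ((1.960 + 1.645) / 0.52)²
n = 2 · (6.933)²
n ≈ 96.13
Round up to the next whole number: n = 97 per group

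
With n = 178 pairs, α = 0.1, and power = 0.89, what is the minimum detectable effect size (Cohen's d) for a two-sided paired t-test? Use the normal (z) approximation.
d ≈ 0.22

Minimum detectable effect (paired t-test, normal approximation):
d = (z_{α/2} + z_β) / √n
d = (1.645 + 1.227) / √178
d = 2.871 / 13.342
d ≈ 0.22

By Cohen's convention (0.2 small / 0.5 medium / 0.8 large): small effect.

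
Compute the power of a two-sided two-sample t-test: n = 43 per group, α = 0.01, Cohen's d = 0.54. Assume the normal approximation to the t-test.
Power ≈ 0.47

Power calculation (two-sample t-test, normal approximation):
z_β = d · √(n/2) - z_{α/2}
z_β = 0.54 · √(43/2) - 2.576
z_β = 0.54 · 4.637 - 2.576
z_β = -0.072

Power = Φ(z_β) = Φ(-0.072) ≈ 0.471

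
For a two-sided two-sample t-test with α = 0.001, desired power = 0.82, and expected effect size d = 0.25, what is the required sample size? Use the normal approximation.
n = 567 per group

Sample size formula (two-sample t-test, normal approximation):
n = 2 · ((z_{α/2} + z_β) / d)²

z_{α/2} = 3.291 (for α = 0.001, two-sided)
z_β = 0.915 (for power = 0.82)
d = 0.25

n = 2 · ((3.291 + 0.915) / 0.25)²
n = 2 · (16.824)²
n ≈ 566.09
Round up to the next whole number: n = 567 per group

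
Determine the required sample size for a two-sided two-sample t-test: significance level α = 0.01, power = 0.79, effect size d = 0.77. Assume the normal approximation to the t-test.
n = 39 per group

Sample size formula (two-sample t-test, normal approximation):
n = 2 · ((z_{α/2} + z_β) / d)²

z_{α/2} = 2.576 (for α = 0.01, two-sided)
z_β = 0.806 (for power = 0.79)
d = 0.77

n = 2 · ((2.576 + 0.806) / 0.77)²
n = 2 · (4.392)²
n ≈ 38.58
Round up to the next whole number: n = 39 per group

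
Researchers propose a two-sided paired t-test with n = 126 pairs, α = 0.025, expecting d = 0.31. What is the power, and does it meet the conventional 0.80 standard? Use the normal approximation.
Power ≈ 0.89; the study is adequately powered (power ≥ 0.80)

Power calculation (paired t-test, normal approximation):
z_β = d · √n - z_{α/2}
z_β = 0.31 · √126 - 2.241
z_β = 0.31 · 11.225 - 2.241
z_β = 1.238

Power = Φ(z_β) = Φ(1.238) ≈ 0.892

Effect size d = 0.31 is small by Cohen's convention (0.2/0.5/0.8).

Threshold: power ≥ 0.80 is conventionally adequate.
Power ≈ 0.89 → the study is adequately powered (power ≥ 0.80).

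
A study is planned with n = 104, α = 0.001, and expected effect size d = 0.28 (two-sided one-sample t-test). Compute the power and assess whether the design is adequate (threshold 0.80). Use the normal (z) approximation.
Power ≈ 0.33; the study is underpowered (power < 0.80)

Power calculation (one-sample t-test, normal approximation):
z_β = d · √n - z_{α/2}
z_β = 0.28 · √104 - 3.291
z_β = 0.28 · 10.198 - 3.291
z_β = -0.435

Power = Φ(z_β) = Φ(-0.435) ≈ 0.332

Effect size d = 0.28 is small by Cohen's convention (0.2/0.5/0.8).

Threshold: power ≥ 0.80 is conventionally adequate.
Power ≈ 0.33 → the study is underpowered (power < 0.80).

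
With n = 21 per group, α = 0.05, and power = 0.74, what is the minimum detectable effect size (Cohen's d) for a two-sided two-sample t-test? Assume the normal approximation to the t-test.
d ≈ 0.80

Minimum detectable effect (two-sample t-test, normal approximation):
d = (z_{α/2} + z_β) / √(n/2)
d = (1.960 + 0.643) / √(21/2)
d = 2.603 / 3.240
d ≈ 0.80

By Cohen's convention (0.2 small / 0.5 medium / 0.8 large): large effect.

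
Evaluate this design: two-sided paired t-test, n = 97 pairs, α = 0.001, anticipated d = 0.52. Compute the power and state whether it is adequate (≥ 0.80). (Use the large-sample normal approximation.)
Power ≈ 0.97; the study is adequately powered (power ≥ 0.80)

Power calculation (paired t-test, normal approximation):
z_β = d · √n - z_{α/2}
z_β = 0.52 · √97 - 3.291
z_β = 0.52 · 9.849 - 3.291
z_β = 1.831

Power = Φ(z_β) = Φ(1.831) ≈ 0.966

Effect size d = 0.52 is medium by Cohen's convention (0.2/0.5/0.8).

Threshold: power ≥ 0.80 is conventionally adequate.
Power ≈ 0.97 → the study is adequately powered (power ≥ 0.80).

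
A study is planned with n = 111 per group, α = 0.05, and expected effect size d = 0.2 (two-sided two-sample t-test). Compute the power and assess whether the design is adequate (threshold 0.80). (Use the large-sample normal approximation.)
Power ≈ 0.32; the study is underpowered (power < 0.80)

Power calculation (two-sample t-test, normal approximation):
z_β = d · √(n/2) - z_{α/2}
z_β = 0.2 · √(111/2) - 1.960
z_β = 0.2 · 7.450 - 1.960
z_β = -0.470

Power = Φ(z_β) = Φ(-0.470) ≈ 0.319

Effect size d = 0.2 is small by Cohen's convention (0.2/0.5/0.8).

Threshold: power ≥ 0.80 is conventionally adequate.
Power ≈ 0.32 → the study is underpowered (power < 0.80).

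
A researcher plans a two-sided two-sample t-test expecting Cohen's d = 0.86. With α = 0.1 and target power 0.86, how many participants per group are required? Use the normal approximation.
n = 21 per group

Sample size formula (two-sample t-test, normal approximation):
n = 2 · ((z_{α/2} + z_β) / d)²

z_{α/2} = 1.645 (for α = 0.1, two-sided)
z_β = 1.080 (for power = 0.86)
d = 0.86

n = 2 · ((1.645 + 1.080) / 0.86)²
n = 2 · (3.169)²
n ≈ 20.09
Round up to the next whole number: n = 21 per group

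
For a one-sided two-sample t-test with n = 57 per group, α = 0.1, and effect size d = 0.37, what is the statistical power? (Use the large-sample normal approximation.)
Power ≈ 0.76

Power calculation (two-sample t-test, normal approximation):
z_β = d · √(n/2) - z_α
z_β = 0.37 · √(57/2) - 1.282
z_β = 0.37 · 5.339 - 1.282
z_β = 0.694

Power = Φ(z_β) = Φ(0.694) ≈ 0.756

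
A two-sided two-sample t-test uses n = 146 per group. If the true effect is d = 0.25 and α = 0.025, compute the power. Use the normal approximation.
Power ≈ 0.46

Power calculation (two-sample t-test, normal approximation):
z_β = d · √(n/2) - z_{α/2}
z_β = 0.25 · √(146/2) - 2.241
z_β = 0.25 · 8.544 - 2.241
z_β = -0.105

Power = Φ(z_β) = Φ(-0.105) ≈ 0.458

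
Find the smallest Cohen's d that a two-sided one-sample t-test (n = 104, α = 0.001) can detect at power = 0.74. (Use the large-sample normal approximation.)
d ≈ 0.39

Minimum detectable effect (one-sample t-test, normal approximation):
d = (z_{α/2} + z_β) / √n
d = (3.291 + 0.643) / √104
d = 3.934 / 10.198
d ≈ 0.39

By Cohen's convention (0.2 small / 0.5 medium / 0.8 large): small effect.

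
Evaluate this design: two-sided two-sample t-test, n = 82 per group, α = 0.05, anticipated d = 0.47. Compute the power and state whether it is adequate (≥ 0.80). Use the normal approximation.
Power ≈ 0.85; the study is adequately powered (power ≥ 0.80)

Power calculation (two-sample t-test, normal approximation):
z_β = d · √(n/2) - z_{α/2}
z_β = 0.47 · √(82/2) - 1.960
z_β = 0.47 · 6.403 - 1.960
z_β = 1.050

Power = Φ(z_β) = Φ(1.050) ≈ 0.853

Effect size d = 0.47 is small by Cohen's convention (0.2/0.5/0.8).

Threshold: power ≥ 0.80 is conventionally adequate.
Power ≈ 0.85 → the study is adequately powered (power ≥ 0.80).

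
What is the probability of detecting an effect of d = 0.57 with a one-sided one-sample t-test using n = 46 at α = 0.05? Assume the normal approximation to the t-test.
Power ≈ 0.99

Power calculation (one-sample t-test, normal approximation):
z_β = d · √n - z_α
z_β = 0.57 · √46 - 1.645
z_β = 0.57 · 6.782 - 1.645
z_β = 2.221

Power = Φ(z_β) = Φ(2.221) ≈ 0.987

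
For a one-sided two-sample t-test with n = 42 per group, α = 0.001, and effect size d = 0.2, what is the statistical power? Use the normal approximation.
Power ≈ 0.01

Power calculation (two-sample t-test, normal approximation):
z_β = d · √(n/2) - z_α
z_β = 0.2 · √(42/2) - 3.090
z_β = 0.2 · 4.583 - 3.090
z_β = -2.174

Power = Φ(z_β) = Φ(-2.174) ≈ 0.015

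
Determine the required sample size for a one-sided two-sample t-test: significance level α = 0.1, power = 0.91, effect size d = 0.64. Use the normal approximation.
n = 34 per group

Sample size formula (two-sample t-test, normal approximation):
n = 2 · ((z_α + z_β) / d)²

z_α = 1.282 (for α = 0.1, one-sided)
z_β = 1.341 (for power = 0.91)
d = 0.64

n = 2 · ((1.282 + 1.341) / 0.64)²
n = 2 · (4.098)²
n ≈ 33.59
Round up to the next whole number: n = 34 per group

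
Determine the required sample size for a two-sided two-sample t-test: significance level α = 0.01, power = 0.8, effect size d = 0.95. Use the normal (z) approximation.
n = 26 per group

Sample size formula (two-sample t-test, normal approximation):
n = 2 · ((z_{α/2} + z_β) / d)²

z_{α/2} = 2.576 (for α = 0.01, two-sided)
z_β = 0.842 (for power = 0.8)
d = 0.95

n = 2 · ((2.576 + 0.842) / 0.95)²
n = 2 · (3.598)²
n ≈ 25.89
Round up to the next whole number: n = 26 per group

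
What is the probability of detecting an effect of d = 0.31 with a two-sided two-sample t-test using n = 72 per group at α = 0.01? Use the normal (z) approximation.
Power ≈ 0.24

Power calculation (two-sample t-test, normal approximation):
z_β = d · √(n/2) - z_{α/2}
z_β = 0.31 · √(72/2) - 2.576
z_β = 0.31 · 6.000 - 2.576
z_β = -0.716

Power = Φ(z_β) = Φ(-0.716) ≈ 0.237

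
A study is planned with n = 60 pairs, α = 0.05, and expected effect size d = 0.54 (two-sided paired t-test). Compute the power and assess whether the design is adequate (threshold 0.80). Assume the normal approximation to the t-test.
Power ≈ 0.99; the study is adequately powered (power ≥ 0.80)

Power calculation (paired t-test, normal approximation):
z_β = d · √n - z_{α/2}
z_β = 0.54 · √60 - 1.960
z_β = 0.54 · 7.746 - 1.960
z_β = 2.223

Power = Φ(z_β) = Φ(2.223) ≈ 0.987

Effect size d = 0.54 is medium by Cohen's convention (0.2/0.5/0.8).

Threshold: power ≥ 0.80 is conventionally adequate.
Power ≈ 0.99 → the study is adequately powered (power ≥ 0.80).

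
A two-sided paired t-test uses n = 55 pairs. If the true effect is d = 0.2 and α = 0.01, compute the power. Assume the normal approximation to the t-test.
Power ≈ 0.14

Power calculation (paired t-test, normal approximation):
z_β = d · √n - z_{α/2}
z_β = 0.2 · √55 - 2.576
z_β = 0.2 · 7.416 - 2.576
z_β = -1.093

Power = Φ(z_β) = Φ(-1.093) ≈ 0.137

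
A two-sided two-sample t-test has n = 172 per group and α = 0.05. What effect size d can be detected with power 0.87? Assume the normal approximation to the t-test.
d ≈ 0.33

Minimum detectable effect (two-sample t-test, normal approximation):
d = (z_{α/2} + z_β) / √(n/2)
d = (1.960 + 1.126) / √(172/2)
d = 3.086 / 9.274
d ≈ 0.33

By Cohen's convention (0.2 small / 0.5 medium / 0.8 large): small effect.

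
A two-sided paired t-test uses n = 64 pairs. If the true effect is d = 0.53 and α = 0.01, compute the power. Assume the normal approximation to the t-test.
Power ≈ 0.95

Power calculation (paired t-test, normal approximation):
z_β = d · √n - z_{α/2}
z_β = 0.53 · √64 - 2.576
z_β = 0.53 · 8.000 - 2.576
z_β = 1.664

Power = Φ(z_β) = Φ(1.664) ≈ 0.952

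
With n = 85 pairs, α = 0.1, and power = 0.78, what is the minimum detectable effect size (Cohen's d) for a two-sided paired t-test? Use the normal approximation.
d ≈ 0.26

Minimum detectable effect (paired t-test, normal approximation):
d = (z_{α/2} + z_β) / √n
d = (1.645 + 0.772) / √85
d = 2.417 / 9.220
d ≈ 0.26

By Cohen's convention (0.2 small / 0.5 medium / 0.8 large): small effect.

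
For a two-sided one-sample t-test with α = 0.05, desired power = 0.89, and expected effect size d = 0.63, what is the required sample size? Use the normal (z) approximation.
n = 26

Sample size formula (one-sample t-test, normal approximation):
n = ((z_{α/2} + z_β) / d)²

z_{α/2} = 1.960 (for α = 0.05, two-sided)
z_β = 1.227 (for power = 0.89)
d = 0.63

n = ((1.960 + 1.227) / 0.63)²
n = (5.059)²
n ≈ 25.59
Round up to the next whole number: n = 26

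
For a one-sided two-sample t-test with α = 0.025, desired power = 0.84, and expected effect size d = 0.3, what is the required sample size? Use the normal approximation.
n = 194 per group

Sample size formula (two-sample t-test, normal approximation):
n = 2 · ((z_α + z_β) / d)²

z_α = 1.960 (for α = 0.025, one-sided)
z_β = 0.994 (for power = 0.84)
d = 0.3

n = 2 · ((1.960 + 0.994) / 0.3)²
n = 2 · (9.847)²
n ≈ 193.93
Round up to the next whole number: n = 194 per group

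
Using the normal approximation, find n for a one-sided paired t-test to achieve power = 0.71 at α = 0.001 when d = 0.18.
n = 410 pairs

Sample size formula (paired t-test, normal approximation):
n = ((z_α + z_β) / d)²

z_α = 3.090 (for α = 0.001, one-sided)
z_β = 0.553 (for power = 0.71)
d = 0.18

n = ((3.090 + 0.553) / 0.18)²
n = (20.239)²
n ≈ 409.62
Round up to the next whole number: n = 410 pairs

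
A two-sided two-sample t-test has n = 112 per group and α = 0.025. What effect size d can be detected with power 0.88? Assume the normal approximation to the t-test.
d ≈ 0.46

Minimum detectable effect (two-sample t-test, normal approximation):
d = (z_{α/2} + z_β) / √(n/2)
d = (2.241 + 1.175) / √(112/2)
d = 3.416 / 7.483
d ≈ 0.46

By Cohen's convention (0.2 small / 0.5 medium / 0.8 large): small effect.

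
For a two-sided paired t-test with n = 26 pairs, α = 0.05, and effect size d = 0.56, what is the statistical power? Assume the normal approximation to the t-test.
Power ≈ 0.81

Power calculation (paired t-test, normal approximation):
z_β = d · √n - z_{α/2}
z_β = 0.56 · √26 - 1.960
z_β = 0.56 · 5.099 - 1.960
z_β = 0.895

Power = Φ(z_β) = Φ(0.895) ≈ 0.815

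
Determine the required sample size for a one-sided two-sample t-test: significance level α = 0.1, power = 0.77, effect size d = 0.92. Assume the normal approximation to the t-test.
n = 10 per group

Sample size formula (two-sample t-test, normal approximation):
n = 2 · ((z_α + z_β) / d)²

z_α = 1.282 (for α = 0.1, one-sided)
z_β = 0.739 (for power = 0.77)
d = 0.92

n = 2 · ((1.282 + 0.739) / 0.92)²
n = 2 · (2.197)²
n ≈ 9.65
Round up to the next whole number: n = 10 per group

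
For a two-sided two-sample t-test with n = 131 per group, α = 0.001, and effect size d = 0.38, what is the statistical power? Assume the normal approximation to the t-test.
Power ≈ 0.41

Power calculation (two-sample t-test, normal approximation):
z_β = d · √(n/2) - z_{α/2}
z_β = 0.38 · √(131/2) - 3.291
z_β = 0.38 · 8.093 - 3.291
z_β = -0.215

Power = Φ(z_β) = Φ(-0.215) ≈ 0.415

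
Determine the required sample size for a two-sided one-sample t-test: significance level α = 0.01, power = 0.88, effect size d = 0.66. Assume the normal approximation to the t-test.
n = 33

Sample size formula (one-sample t-test, normal approximation):
n = ((z_{α/2} + z_β) / d)²

z_{α/2} = 2.576 (for α = 0.01, two-sided)
z_β = 1.175 (for power = 0.88)
d = 0.66

n = ((2.576 + 1.175) / 0.66)²
n = (5.683)²
n ≈ 32.30
Round up to the next whole number: n = 33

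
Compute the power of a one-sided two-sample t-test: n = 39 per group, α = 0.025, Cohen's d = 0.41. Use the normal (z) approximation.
Power ≈ 0.44

Power calculation (two-sample t-test, normal approximation):
z_β = d · √(n/2) - z_α
z_β = 0.41 · √(39/2) - 1.960
z_β = 0.41 · 4.416 - 1.960
z_β = -0.149

Power = Φ(z_β) = Φ(-0.149) ≈ 0.441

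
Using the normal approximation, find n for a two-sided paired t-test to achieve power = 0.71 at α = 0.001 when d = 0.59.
n = 43 pairs

Sample size formula (paired t-test, normal approximation):
n = ((z_{α/2} + z_β) / d)²

z_{α/2} = 3.291 (for α = 0.001, two-sided)
z_β = 0.553 (for power = 0.71)
d = 0.59

n = ((3.291 + 0.553) / 0.59)²
n = (6.515)²
n ≈ 42.45
Round up to the next whole number: n = 43 pairs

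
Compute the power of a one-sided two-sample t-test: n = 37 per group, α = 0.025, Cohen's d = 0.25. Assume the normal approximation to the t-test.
Power ≈ 0.19

Power calculation (two-sample t-test, normal approximation):
z_β = d · √(n/2) - z_α
z_β = 0.25 · √(37/2) - 1.960
z_β = 0.25 · 4.301 - 1.960
z_β = -0.885

Power = Φ(z_β) = Φ(-0.885) ≈ 0.188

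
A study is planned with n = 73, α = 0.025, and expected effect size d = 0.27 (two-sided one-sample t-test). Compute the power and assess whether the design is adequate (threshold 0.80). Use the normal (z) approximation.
Power ≈ 0.53; the study is underpowered (power < 0.80)

Power calculation (one-sample t-test, normal approximation):
z_β = d · √n - z_{α/2}
z_β = 0.27 · √73 - 2.241
z_β = 0.27 · 8.544 - 2.241
z_β = 0.065

Power = Φ(z_β) = Φ(0.065) ≈ 0.526

Effect size d = 0.27 is small by Cohen's convention (0.2/0.5/0.8).

Threshold: power ≥ 0.80 is conventionally adequate.
Power ≈ 0.53 → the study is underpowered (power < 0.80).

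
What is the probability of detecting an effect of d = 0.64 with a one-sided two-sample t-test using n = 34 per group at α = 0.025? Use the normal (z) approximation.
Power ≈ 0.75

Power calculation (two-sample t-test, normal approximation):
z_β = d · √(n/2) - z_α
z_β = 0.64 · √(34/2) - 1.960
z_β = 0.64 · 4.123 - 1.960
z_β = 0.679

Power = Φ(z_β) = Φ(0.679) ≈ 0.751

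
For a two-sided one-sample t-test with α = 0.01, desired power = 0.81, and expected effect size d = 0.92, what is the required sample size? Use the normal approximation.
n = 15

Sample size formula (one-sample t-test, normal approximation):
n = ((z_{α/2} + z_β) / d)²

z_{α/2} = 2.576 (for α = 0.01, two-sided)
z_β = 0.878 (for power = 0.81)
d = 0.92

n = ((2.576 + 0.878) / 0.92)²
n = (3.754)²
n ≈ 14.09
Round up to the next whole number: n = 15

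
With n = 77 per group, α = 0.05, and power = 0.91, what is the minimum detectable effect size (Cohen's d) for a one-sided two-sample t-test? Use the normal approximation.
d ≈ 0.48

Minimum detectable effect (two-sample t-test, normal approximation):
d = (z_α + z_β) / √(n/2)
d = (1.645 + 1.341) / √(77/2)
d = 2.986 / 6.205
d ≈ 0.48

By Cohen's convention (0.2 small / 0.5 medium / 0.8 large): small effect.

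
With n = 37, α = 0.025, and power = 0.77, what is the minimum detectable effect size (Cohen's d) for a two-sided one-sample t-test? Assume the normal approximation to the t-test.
d ≈ 0.49

Minimum detectable effect (one-sample t-test, normal approximation):
d = (z_{α/2} + z_β) / √n
d = (2.241 + 0.739) / √37
d = 2.980 / 6.083
d ≈ 0.49

By Cohen's convention (0.2 small / 0.5 medium / 0.8 large): small effect.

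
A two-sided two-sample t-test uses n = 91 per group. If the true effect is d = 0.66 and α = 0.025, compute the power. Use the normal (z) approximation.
Power ≈ 0.99

Power calculation (two-sample t-test, normal approximation):
z_β = d · √(n/2) - z_{α/2}
z_β = 0.66 · √(91/2) - 2.241
z_β = 0.66 · 6.745 - 2.241
z_β = 2.211

Power = Φ(z_β) = Φ(2.211) ≈ 0.986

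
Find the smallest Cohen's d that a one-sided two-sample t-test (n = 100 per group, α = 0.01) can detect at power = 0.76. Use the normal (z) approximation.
d ≈ 0.43

Minimum detectable effect (two-sample t-test, normal approximation):
d = (z_α + z_β) / √(n/2)
d = (2.326 + 0.706) / √(100/2)
d = 3.033 / 7.071
d ≈ 0.43

By Cohen's convention (0.2 small / 0.5 medium / 0.8 large): small effect.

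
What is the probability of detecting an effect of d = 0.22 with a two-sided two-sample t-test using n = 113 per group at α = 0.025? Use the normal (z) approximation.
Power ≈ 0.28

Power calculation (two-sample t-test, normal approximation):
z_β = d · √(n/2) - z_{α/2}
z_β = 0.22 · √(113/2) - 2.241
z_β = 0.22 · 7.517 - 2.241
z_β = -0.588

Power = Φ(z_β) = Φ(-0.588) ≈ 0.278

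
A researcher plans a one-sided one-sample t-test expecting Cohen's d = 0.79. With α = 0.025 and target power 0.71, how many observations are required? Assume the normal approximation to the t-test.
n = 11

Sample size formula (one-sample t-test, normal approximation):
n = ((z_α + z_β) / d)²

z_α = 1.960 (for α = 0.025, one-sided)
z_β = 0.553 (for power = 0.71)
d = 0.79

n = ((1.960 + 0.553) / 0.79)²
n = (3.181)²
n ≈ 10.12
Round up to the next whole number: n = 11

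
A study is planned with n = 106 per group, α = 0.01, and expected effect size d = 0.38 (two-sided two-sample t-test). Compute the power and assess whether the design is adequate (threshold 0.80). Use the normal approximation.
Power ≈ 0.58; the study is underpowered (power < 0.80)

Power calculation (two-sample t-test, normal approximation):
z_β = d · √(n/2) - z_{α/2}
z_β = 0.38 · √(106/2) - 2.576
z_β = 0.38 · 7.280 - 2.576
z_β = 0.191

Power = Φ(z_β) = Φ(0.191) ≈ 0.576

Effect size d = 0.38 is small by Cohen's convention (0.2/0.5/0.8).

Threshold: power ≥ 0.80 is conventionally adequate.
Power ≈ 0.58 → the study is underpowered (power < 0.80).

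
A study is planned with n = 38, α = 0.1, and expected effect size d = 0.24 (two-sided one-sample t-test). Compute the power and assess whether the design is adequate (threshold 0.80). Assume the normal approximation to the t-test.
Power ≈ 0.43; the study is underpowered (power < 0.80)

Power calculation (one-sample t-test, normal approximation):
z_β = d · √n - z_{α/2}
z_β = 0.24 · √38 - 1.645
z_β = 0.24 · 6.164 - 1.645
z_β = -0.165

Power = Φ(z_β) = Φ(-0.165) ≈ 0.434

Effect size d = 0.24 is small by Cohen's convention (0.2/0.5/0.8).

Threshold: power ≥ 0.80 is conventionally adequate.
Power ≈ 0.43 → the study is underpowered (power < 0.80).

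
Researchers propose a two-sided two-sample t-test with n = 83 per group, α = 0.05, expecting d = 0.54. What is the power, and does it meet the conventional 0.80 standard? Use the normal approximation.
Power ≈ 0.94; the study is adequately powered (power ≥ 0.80)

Power calculation (two-sample t-test, normal approximation):
z_β = d · √(n/2) - z_{α/2}
z_β = 0.54 · √(83/2) - 1.960
z_β = 0.54 · 6.442 - 1.960
z_β = 1.519

Power = Φ(z_β) = Φ(1.519) ≈ 0.936

Effect size d = 0.54 is medium by Cohen's convention (0.2/0.5/0.8).

Threshold: power ≥ 0.80 is conventionally adequate.
Power ≈ 0.94 → the study is adequately powered (power ≥ 0.80).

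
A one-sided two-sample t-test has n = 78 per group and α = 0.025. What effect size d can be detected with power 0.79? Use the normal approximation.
d ≈ 0.44

Minimum detectable effect (two-sample t-test, normal approximation):
d = (z_α + z_β) / √(n/2)
d = (1.960 + 0.806) / √(78/2)
d = 2.766 / 6.245
d ≈ 0.44

By Cohen's convention (0.2 small / 0.5 medium / 0.8 large): small effect.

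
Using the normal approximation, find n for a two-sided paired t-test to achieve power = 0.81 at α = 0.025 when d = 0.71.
n = 20 pairs

Sample size formula (paired t-test, normal approximation):
n = ((z_{α/2} + z_β) / d)²

z_{α/2} = 2.241 (for α = 0.025, two-sided)
z_β = 0.878 (for power = 0.81)
d = 0.71

n = ((2.241 + 0.878) / 0.71)²
n = (4.393)²
n ≈ 19.30
Round up to the next whole number: n = 20 pairs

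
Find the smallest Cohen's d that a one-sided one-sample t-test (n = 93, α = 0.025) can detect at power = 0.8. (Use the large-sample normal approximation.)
d ≈ 0.29

Minimum detectable effect (one-sample t-test, normal approximation):
d = (z_α + z_β) / √n
d = (1.960 + 0.842) / √93
d = 2.802 / 9.644
d ≈ 0.29

By Cohen's convention (0.2 small / 0.5 medium / 0.8 large): small effect.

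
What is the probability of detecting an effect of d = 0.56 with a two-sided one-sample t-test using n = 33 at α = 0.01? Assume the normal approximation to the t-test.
Power ≈ 0.74

Power calculation (one-sample t-test, normal approximation):
z_β = d · √n - z_{α/2}
z_β = 0.56 · √33 - 2.576
z_β = 0.56 · 5.745 - 2.576
z_β = 0.641

Power = Φ(z_β) = Φ(0.641) ≈ 0.739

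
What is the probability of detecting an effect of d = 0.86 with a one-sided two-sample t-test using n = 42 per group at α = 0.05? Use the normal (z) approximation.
Power ≈ 0.99

Power calculation (two-sample t-test, normal approximation):
z_β = d · √(n/2) - z_α
z_β = 0.86 · √(42/2) - 1.645
z_β = 0.86 · 4.583 - 1.645
z_β = 2.296

Power = Φ(z_β) = Φ(2.296) ≈ 0.989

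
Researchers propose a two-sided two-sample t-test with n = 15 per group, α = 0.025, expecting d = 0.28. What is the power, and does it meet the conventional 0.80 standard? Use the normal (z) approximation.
Power ≈ 0.07; the study is underpowered (power < 0.80)

Power calculation (two-sample t-test, normal approximation):
z_β = d · √(n/2) - z_{α/2}
z_β = 0.28 · √(15/2) - 2.241
z_β = 0.28 · 2.739 - 2.241
z_β = -1.475

Power = Φ(z_β) = Φ(-1.475) ≈ 0.070

Effect size d = 0.28 is small by Cohen's convention (0.2/0.5/0.8).

Threshold: power ≥ 0.80 is conventionally adequate.
Power ≈ 0.07 → the study is underpowered (power < 0.80).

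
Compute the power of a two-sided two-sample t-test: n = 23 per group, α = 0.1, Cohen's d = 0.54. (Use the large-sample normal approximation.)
Power ≈ 0.57

Power calculation (two-sample t-test, normal approximation):
z_β = d · √(n/2) - z_{α/2}
z_β = 0.54 · √(23/2) - 1.645
z_β = 0.54 · 3.391 - 1.645
z_β = 0.186

Power = Φ(z_β) = Φ(0.186) ≈ 0.574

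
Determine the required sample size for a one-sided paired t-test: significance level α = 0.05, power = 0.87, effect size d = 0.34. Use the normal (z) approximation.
n = 67 pairs

Sample size formula (paired t-test, normal approximation):
n = ((z_α + z_β) / d)²

z_α = 1.645 (for α = 0.05, one-sided)
z_β = 1.126 (for power = 0.87)
d = 0.34

n = ((1.645 + 1.126) / 0.34)²
n = (8.150)²
n ≈ 66.42
Round up to the next whole number: n = 67 pairs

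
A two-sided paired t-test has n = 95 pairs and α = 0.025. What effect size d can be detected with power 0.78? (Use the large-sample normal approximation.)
d ≈ 0.31

Minimum detectable effect (paired t-test, normal approximation):
d = (z_{α/2} + z_β) / √n
d = (2.241 + 0.772) / √95
d = 3.014 / 9.747
d ≈ 0.31

By Cohen's convention (0.2 small / 0.5 medium / 0.8 large): small effect.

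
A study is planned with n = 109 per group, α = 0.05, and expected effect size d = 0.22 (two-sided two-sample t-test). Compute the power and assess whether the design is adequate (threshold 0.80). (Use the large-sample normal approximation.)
Power ≈ 0.37; the study is underpowered (power < 0.80)

Power calculation (two-sample t-test, normal approximation):
z_β = d · √(n/2) - z_{α/2}
z_β = 0.22 · √(109/2) - 1.960
z_β = 0.22 · 7.382 - 1.960
z_β = -0.336

Power = Φ(z_β) = Φ(-0.336) ≈ 0.368

Effect size d = 0.22 is small by Cohen's convention (0.2/0.5/0.8).

Threshold: power ≥ 0.80 is conventionally adequate.
Power ≈ 0.37 → the study is underpowered (power < 0.80).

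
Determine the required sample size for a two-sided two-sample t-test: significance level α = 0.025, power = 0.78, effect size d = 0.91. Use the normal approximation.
n = 22 per group

Sample size formula (two-sample t-test, normal approximation):
n = 2 · ((z_{α/2} + z_β) / d)²

z_{α/2} = 2.241 (for α = 0.025, two-sided)
z_β = 0.772 (for power = 0.78)
d = 0.91

n = 2 · ((2.241 + 0.772) / 0.91)²
n = 2 · (3.311)²
n ≈ 21.93
Round up to the next whole number: n = 22 per group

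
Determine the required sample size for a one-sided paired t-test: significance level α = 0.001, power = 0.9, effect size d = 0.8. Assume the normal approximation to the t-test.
n = 30 pairs

Sample size formula (paired t-test, normal approximation):
n = ((z_α + z_β) / d)²

z_α = 3.090 (for α = 0.001, one-sided)
z_β = 1.282 (for power = 0.9)
d = 0.8

n = ((3.090 + 1.282) / 0.8)²
n = (5.465)²
n ≈ 29.87
Round up to the next whole number: n = 30 pairs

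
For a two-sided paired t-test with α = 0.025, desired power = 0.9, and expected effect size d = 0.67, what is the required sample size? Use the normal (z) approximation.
n = 28 pairs

Sample size formula (paired t-test, normal approximation):
n = ((z_{α/2} + z_β) / d)²

z_{α/2} = 2.241 (for α = 0.025, two-sided)
z_β = 1.282 (for power = 0.9)
d = 0.67

n = ((2.241 + 1.282) / 0.67)²
n = (5.258)²
n ≈ 27.65
Round up to the next whole number: n = 28 pairs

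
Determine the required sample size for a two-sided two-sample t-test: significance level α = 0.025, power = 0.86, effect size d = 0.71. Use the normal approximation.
n = 44 per group

Sample size formula (two-sample t-test, normal approximation):
n = 2 · ((z_{α/2} + z_β) / d)²

z_{α/2} = 2.241 (for α = 0.025, two-sided)
z_β = 1.080 (for power = 0.86)
d = 0.71

n = 2 · ((2.241 + 1.080) / 0.71)²
n = 2 · (4.677)²
n ≈ 43.75
Round up to the next whole number: n = 44 per group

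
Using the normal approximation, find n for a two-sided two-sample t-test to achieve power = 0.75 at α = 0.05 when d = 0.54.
n = 48 per group

Sample size formula (two-sample t-test, normal approximation):
n = 2 · ((z_{α/2} + z_β) / d)²

z_{α/2} = 1.960 (for α = 0.05, two-sided)
z_β = 0.674 (for power = 0.75)
d = 0.54

n = 2 · ((1.960 + 0.674) / 0.54)²
n = 2 · (4.878)²
n ≈ 47.59
Round up to the next whole number: n = 48 per group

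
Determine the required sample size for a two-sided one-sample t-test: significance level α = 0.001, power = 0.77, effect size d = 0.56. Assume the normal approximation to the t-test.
n = 52

Sample size formula (one-sample t-test, normal approximation):
n = ((z_{α/2} + z_β) / d)²

z_{α/2} = 3.291 (for α = 0.001, two-sided)
z_β = 0.739 (for power = 0.77)
d = 0.56

n = ((3.291 + 0.739) / 0.56)²
n = (7.196)²
n ≈ 51.78
Round up to the next whole number: n = 52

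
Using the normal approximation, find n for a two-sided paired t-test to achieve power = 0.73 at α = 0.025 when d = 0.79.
n = 14 pairs

Sample size formula (paired t-test, normal approximation):
n = ((z_{α/2} + z_β) / d)²

z_{α/2} = 2.241 (for α = 0.025, two-sided)
z_β = 0.613 (for power = 0.73)
d = 0.79

n = ((2.241 + 0.613) / 0.79)²
n = (3.613)²
n ≈ 13.05
Round up to the next whole number: n = 14 pairs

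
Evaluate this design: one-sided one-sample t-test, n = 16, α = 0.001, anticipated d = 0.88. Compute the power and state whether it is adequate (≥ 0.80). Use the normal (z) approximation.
Power ≈ 0.67; the study is underpowered (power < 0.80)

Power calculation (one-sample t-test, normal approximation):
z_β = d · √n - z_α
z_β = 0.88 · √16 - 3.090
z_β = 0.88 · 4.000 - 3.090
z_β = 0.430

Power = Φ(z_β) = Φ(0.430) ≈ 0.666

Effect size d = 0.88 is large by Cohen's convention (0.2/0.5/0.8).

Threshold: power ≥ 0.80 is conventionally adequate.
Power ≈ 0.67 → the study is underpowered (power < 0.80).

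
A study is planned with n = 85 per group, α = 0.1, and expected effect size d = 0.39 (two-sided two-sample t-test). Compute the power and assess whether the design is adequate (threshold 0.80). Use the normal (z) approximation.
Power ≈ 0.82; the study is adequately powered (power ≥ 0.80)

Power calculation (two-sample t-test, normal approximation):
z_β = d · √(n/2) - z_{α/2}
z_β = 0.39 · √(85/2) - 1.645
z_β = 0.39 · 6.519 - 1.645
z_β = 0.898

Power = Φ(z_β) = Φ(0.898) ≈ 0.815

Effect size d = 0.39 is small by Cohen's convention (0.2/0.5/0.8).

Threshold: power ≥ 0.80 is conventionally adequate.
Power ≈ 0.82 → the study is adequately powered (power ≥ 0.80).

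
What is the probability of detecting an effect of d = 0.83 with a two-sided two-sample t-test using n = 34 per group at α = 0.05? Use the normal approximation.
Power ≈ 0.93

Power calculation (two-sample t-test, normal approximation):
z_β = d · √(n/2) - z_{α/2}
z_β = 0.83 · √(34/2) - 1.960
z_β = 0.83 · 4.123 - 1.960
z_β = 1.462

Power = Φ(z_β) = Φ(1.462) ≈ 0.928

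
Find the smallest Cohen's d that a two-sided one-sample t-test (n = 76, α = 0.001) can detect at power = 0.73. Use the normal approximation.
d ≈ 0.45

Minimum detectable effect (one-sample t-test, normal approximation):
d = (z_{α/2} + z_β) / √n
d = (3.291 + 0.613) / √76
d = 3.903 / 8.718
d ≈ 0.45

By Cohen's convention (0.2 small / 0.5 medium / 0.8 large): small effect.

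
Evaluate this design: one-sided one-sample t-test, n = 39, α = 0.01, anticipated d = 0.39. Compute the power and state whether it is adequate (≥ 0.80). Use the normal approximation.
Power ≈ 0.54; the study is underpowered (power < 0.80)

Power calculation (one-sample t-test, normal approximation):
z_β = d · √n - z_α
z_β = 0.39 · √39 - 2.326
z_β = 0.39 · 6.245 - 2.326
z_β = 0.109

Power = Φ(z_β) = Φ(0.109) ≈ 0.543

Effect size d = 0.39 is small by Cohen's convention (0.2/0.5/0.8).

Threshold: power ≥ 0.80 is conventionally adequate.
Power ≈ 0.54 → the study is underpowered (power < 0.80).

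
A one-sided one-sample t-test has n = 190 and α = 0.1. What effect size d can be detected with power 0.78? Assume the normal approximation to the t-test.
d ≈ 0.15

Minimum detectable effect (one-sample t-test, normal approximation):
d = (z_α + z_β) / √n
d = (1.282 + 0.772) / √190
d = 2.054 / 13.784
d ≈ 0.15

By Cohen's convention (0.2 small / 0.5 medium / 0.8 large): very small effect.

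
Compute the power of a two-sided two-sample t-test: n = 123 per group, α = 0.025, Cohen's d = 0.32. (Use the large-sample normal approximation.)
Power ≈ 0.61

Power calculation (two-sample t-test, normal approximation):
z_β = d · √(n/2) - z_{α/2}
z_β = 0.32 · √(123/2) - 2.241
z_β = 0.32 · 7.842 - 2.241
z_β = 0.268

Power = Φ(z_β) = Φ(0.268) ≈ 0.606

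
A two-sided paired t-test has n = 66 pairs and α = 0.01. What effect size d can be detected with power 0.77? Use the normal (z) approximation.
d ≈ 0.41

Minimum detectable effect (paired t-test, normal approximation):
d = (z_{α/2} + z_β) / √n
d = (2.576 + 0.739) / √66
d = 3.315 / 8.124
d ≈ 0.41

By Cohen's convention (0.2 small / 0.5 medium / 0.8 large): small effect.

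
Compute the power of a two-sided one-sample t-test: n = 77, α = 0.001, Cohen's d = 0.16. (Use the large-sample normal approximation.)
Power ≈ 0.03

Power calculation (one-sample t-test, normal approximation):
z_β = d · √n - z_{α/2}
z_β = 0.16 · √77 - 3.291
z_β = 0.16 · 8.775 - 3.291
z_β = -1.887

Power = Φ(z_β) = Φ(-1.887) ≈ 0.030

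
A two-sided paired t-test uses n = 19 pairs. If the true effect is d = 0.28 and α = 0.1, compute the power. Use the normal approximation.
Power ≈ 0.34

Power calculation (paired t-test, normal approximation):
z_β = d · √n - z_{α/2}
z_β = 0.28 · √19 - 1.645
z_β = 0.28 · 4.359 - 1.645
z_β = -0.424

Power = Φ(z_β) = Φ(-0.424) ≈ 0.336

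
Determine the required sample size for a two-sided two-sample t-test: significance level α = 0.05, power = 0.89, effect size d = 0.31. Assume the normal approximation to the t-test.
n = 212 per group

Sample size formula (two-sample t-test, normal approximation):
n = 2 · ((z_{α/2} + z_β) / d)²

z_{α/2} = 1.960 (for α = 0.05, two-sided)
z_β = 1.227 (for power = 0.89)
d = 0.31

n = 2 · ((1.960 + 1.227) / 0.31)²
n = 2 · (10.281)²
n ≈ 211.40
Round up to the next whole number: n = 212 per group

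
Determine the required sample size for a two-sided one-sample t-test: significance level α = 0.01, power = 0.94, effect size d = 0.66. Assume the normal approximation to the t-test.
n = 40

Sample size formula (one-sample t-test, normal approximation):
n = ((z_{α/2} + z_β) / d)²

z_{α/2} = 2.576 (for α = 0.01, two-sided)
z_β = 1.555 (for power = 0.94)
d = 0.66

n = ((2.576 + 1.555) / 0.66)²
n = (6.259)²
n ≈ 39.18
Round up to the next whole number: n = 40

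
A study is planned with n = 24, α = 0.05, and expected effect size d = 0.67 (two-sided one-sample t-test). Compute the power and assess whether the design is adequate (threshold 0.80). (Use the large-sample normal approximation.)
Power ≈ 0.91; the study is adequately powered (power ≥ 0.80)

Power calculation (one-sample t-test, normal approximation):
z_β = d · √n - z_{α/2}
z_β = 0.67 · √24 - 1.960
z_β = 0.67 · 4.899 - 1.960
z_β = 1.322

Power = Φ(z_β) = Φ(1.322) ≈ 0.907

Effect size d = 0.67 is medium by Cohen's convention (0.2/0.5/0.8).

Threshold: power ≥ 0.80 is conventionally adequate.
Power ≈ 0.91 → the study is adequately powered (power ≥ 0.80).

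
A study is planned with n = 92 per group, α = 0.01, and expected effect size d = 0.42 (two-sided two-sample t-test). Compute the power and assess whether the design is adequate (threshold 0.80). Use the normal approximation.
Power ≈ 0.61; the study is underpowered (power < 0.80)

Power calculation (two-sample t-test, normal approximation):
z_β = d · √(n/2) - z_{α/2}
z_β = 0.42 · √(92/2) - 2.576
z_β = 0.42 · 6.782 - 2.576
z_β = 0.273

Power = Φ(z_β) = Φ(0.273) ≈ 0.607

Effect size d = 0.42 is small by Cohen's convention (0.2/0.5/0.8).

Threshold: power ≥ 0.80 is conventionally adequate.
Power ≈ 0.61 → the study is underpowered (power < 0.80).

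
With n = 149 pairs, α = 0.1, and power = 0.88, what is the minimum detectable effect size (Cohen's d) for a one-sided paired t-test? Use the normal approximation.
d ≈ 0.20

Minimum detectable effect (paired t-test, normal approximation):
d = (z_α + z_β) / √n
d = (1.282 + 1.175) / √149
d = 2.457 / 12.207
d ≈ 0.20

By Cohen's convention (0.2 small / 0.5 medium / 0.8 large): small effect.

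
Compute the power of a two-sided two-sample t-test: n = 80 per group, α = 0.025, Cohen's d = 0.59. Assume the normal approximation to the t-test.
Power ≈ 0.93

Power calculation (two-sample t-test, normal approximation):
z_β = d · √(n/2) - z_{α/2}
z_β = 0.59 · √(80/2) - 2.241
z_β = 0.59 · 6.325 - 2.241
z_β = 1.490

Power = Φ(z_β) = Φ(1.490) ≈ 0.932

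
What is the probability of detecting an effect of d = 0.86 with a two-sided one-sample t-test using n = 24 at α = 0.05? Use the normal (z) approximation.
Power ≈ 0.99

Power calculation (one-sample t-test, normal approximation):
z_β = d · √n - z_{α/2}
z_β = 0.86 · √24 - 1.960
z_β = 0.86 · 4.899 - 1.960
z_β = 2.253

Power = Φ(z_β) = Φ(2.253) ≈ 0.988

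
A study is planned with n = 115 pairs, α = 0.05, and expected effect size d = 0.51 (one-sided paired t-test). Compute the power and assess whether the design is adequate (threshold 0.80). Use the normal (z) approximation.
Power ≈ 1.00; the study is adequately powered (power ≥ 0.80)

Power calculation (paired t-test, normal approximation):
z_β = d · √n - z_α
z_β = 0.51 · √115 - 1.645
z_β = 0.51 · 10.724 - 1.645
z_β = 3.824

Power = Φ(z_β) = Φ(3.824) ≈ 1.000

Effect size d = 0.51 is medium by Cohen's convention (0.2/0.5/0.8).

Threshold: power ≥ 0.80 is conventionally adequate.
Power ≈ 1.00 → the study is adequately powered (power ≥ 0.80).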